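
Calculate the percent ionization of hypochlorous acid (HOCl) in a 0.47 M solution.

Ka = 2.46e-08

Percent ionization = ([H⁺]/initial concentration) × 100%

Using Ka equilibrium: x² + Ka×x - Ka×C = 0. Solving: [H⁺] = 1.0751e-04. Percent = (1.0751e-04/0.47) × 100

Percent ionization = 0.0229%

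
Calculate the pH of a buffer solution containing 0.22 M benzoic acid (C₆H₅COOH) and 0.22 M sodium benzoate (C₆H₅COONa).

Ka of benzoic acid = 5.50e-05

pKa = -log(5.50e-05) = 4.26. pH = pKa + log([A⁻]/[HA]) = 4.26 + log(0.22/0.22)

pH = 4.26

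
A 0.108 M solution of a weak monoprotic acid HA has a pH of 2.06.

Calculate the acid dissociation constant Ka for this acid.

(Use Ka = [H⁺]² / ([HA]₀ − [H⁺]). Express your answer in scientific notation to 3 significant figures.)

[H⁺] = 10^(−pH) = 10^(−2.06) = 8.710e-03 M. For HA ⇌ H⁺ + A⁻, Ka = [H⁺][A⁻]/[HA] = [H⁺]² / ([HA]₀ − [H⁺]) = (8.710e-03)² / (0.108 − 8.710e-03) = 7.64e-04.

K_a = 7.64e-04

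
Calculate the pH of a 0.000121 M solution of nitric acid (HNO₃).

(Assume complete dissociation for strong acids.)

[H⁺] = 0.000121 M for strong acid. pH = -log[H⁺] = -log(0.000121)

pH = 3.92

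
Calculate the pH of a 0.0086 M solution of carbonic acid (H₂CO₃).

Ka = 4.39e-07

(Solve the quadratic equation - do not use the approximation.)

x² + Ka×x - Ka×C = 0. Using quadratic formula: [H⁺] = 6.1225e-05

pH = 4.21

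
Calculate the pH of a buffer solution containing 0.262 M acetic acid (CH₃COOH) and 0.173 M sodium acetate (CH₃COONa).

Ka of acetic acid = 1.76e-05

pKa = -log(1.76e-05) = 4.75. pH = pKa + log([A⁻]/[HA]) = 4.75 + log(0.173/0.262)

pH = 4.57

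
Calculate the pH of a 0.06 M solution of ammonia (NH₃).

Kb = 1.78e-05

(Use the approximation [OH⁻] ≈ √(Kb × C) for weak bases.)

[OH⁻] = √(Kb × C) = √(1.78e-05 × 0.06) = 1.0334e-03. pOH = 2.99, pH = 14 - pOH

pH = 11.01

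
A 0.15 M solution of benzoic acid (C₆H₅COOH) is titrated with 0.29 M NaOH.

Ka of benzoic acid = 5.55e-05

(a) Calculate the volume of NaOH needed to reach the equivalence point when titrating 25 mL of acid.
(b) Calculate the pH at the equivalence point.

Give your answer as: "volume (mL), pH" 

moles acid = 0.15 × 25/1000 = 0.00375 mol; V_base = moles/0.29 × 1000 = 12.9 mL. At equivalence only the conjugate base is present: [A⁻] = 0.00375/0.038 = 9.8864e-02 M. Kb = Kw/Ka = 1.80e-10; [OH⁻] = √(Kb × [A⁻]) = 4.2206e-06; pOH = 5.37; pH = 14 - pOH = 8.63.

V = 12.9 mL, pH = 8.63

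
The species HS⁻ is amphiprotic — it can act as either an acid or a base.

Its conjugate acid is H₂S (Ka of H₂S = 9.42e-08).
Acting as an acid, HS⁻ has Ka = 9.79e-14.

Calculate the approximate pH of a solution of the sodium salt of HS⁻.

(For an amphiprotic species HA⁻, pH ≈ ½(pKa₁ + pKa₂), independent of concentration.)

pKa₁ = -log(9.42e-08) = 7.03; pKa₂ = -log(9.79e-14) = 13.01. For an amphiprotic species, pH ≈ ½(pKa₁ + pKa₂) = ½(7.03 + 13.01) = 10.02.

pH = 10.02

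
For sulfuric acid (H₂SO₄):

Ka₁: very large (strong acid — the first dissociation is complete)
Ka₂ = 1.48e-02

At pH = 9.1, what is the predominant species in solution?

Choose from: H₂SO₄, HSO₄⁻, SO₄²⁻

The first dissociation is complete, so H₂SO₄ itself is never the predominant species in water; pKa₂ = -log(1.48e-02) = 1.83. For a polyprotic acid the predominant species crosses at each pKa: below pKa_n the protonated form dominates, above it the deprotonated form does. At pH = 9.1, the predominant species is SO₄²⁻.

SO₄²⁻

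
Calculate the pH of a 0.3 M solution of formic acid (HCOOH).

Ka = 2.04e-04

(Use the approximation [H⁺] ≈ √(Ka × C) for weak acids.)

[H⁺] = √(Ka × C) = √(2.04e-04 × 0.3) = 7.8230e-03. pH = -log(7.8230e-03)

pH = 2.11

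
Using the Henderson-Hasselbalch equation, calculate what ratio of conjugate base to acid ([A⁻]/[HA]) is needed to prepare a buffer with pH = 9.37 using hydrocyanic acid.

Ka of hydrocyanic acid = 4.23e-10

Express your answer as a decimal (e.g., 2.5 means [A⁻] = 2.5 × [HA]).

pKa = -log(4.23e-10) = 9.3737. pH = pKa + log([A⁻]/[HA]), so log([A⁻]/[HA]) = pH − pKa = 9.37 − 9.3737 = -0.0037. [A⁻]/[HA] = 10^(-0.0037) = 0.992

[A⁻]/[HA] = 0.992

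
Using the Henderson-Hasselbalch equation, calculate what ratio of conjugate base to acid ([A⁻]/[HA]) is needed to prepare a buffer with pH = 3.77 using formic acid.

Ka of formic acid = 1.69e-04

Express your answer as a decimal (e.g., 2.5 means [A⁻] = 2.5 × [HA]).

pKa = -log(1.69e-04) = 3.7721. pH = pKa + log([A⁻]/[HA]), so log([A⁻]/[HA]) = pH − pKa = 3.77 − 3.7721 = -0.0021. [A⁻]/[HA] = 10^(-0.0021) = 0.995

[A⁻]/[HA] = 0.995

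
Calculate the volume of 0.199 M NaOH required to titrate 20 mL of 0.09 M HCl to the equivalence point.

At equivalence: moles acid = moles base. moles HCl = 0.09 × 20/1000 = 0.0018 mol. V_base = moles / 0.199 × 1000 = 9.0 mL.

V_{base} = 9.0 mL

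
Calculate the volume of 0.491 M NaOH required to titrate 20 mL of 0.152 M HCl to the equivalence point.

At equivalence: moles acid = moles base. moles HCl = 0.152 × 20/1000 = 0.00304 mol. V_base = moles / 0.491 × 1000 = 6.2 mL.

V_{base} = 6.2 mL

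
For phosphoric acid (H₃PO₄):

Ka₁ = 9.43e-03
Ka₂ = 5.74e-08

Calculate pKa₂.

pKa₂ = -log(Ka₂) = -log(5.74e-08) = 7.24.

pK_{a2} = 7.24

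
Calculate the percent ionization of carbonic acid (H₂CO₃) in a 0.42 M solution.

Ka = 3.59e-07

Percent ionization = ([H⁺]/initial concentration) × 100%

Using Ka equilibrium: x² + Ka×x - Ka×C = 0. Solving: [H⁺] = 3.8812e-04. Percent = (3.8812e-04/0.42) × 100

Percent ionization = 0.0924%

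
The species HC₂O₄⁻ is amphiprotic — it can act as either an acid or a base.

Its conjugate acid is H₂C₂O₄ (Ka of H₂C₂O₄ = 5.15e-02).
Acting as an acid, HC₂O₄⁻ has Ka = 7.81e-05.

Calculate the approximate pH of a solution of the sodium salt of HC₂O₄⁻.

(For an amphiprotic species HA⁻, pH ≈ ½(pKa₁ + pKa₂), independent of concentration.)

pKa₁ = -log(5.15e-02) = 1.29; pKa₂ = -log(7.81e-05) = 4.11. For an amphiprotic species, pH ≈ ½(pKa₁ + pKa₂) = ½(1.29 + 4.11) = 2.70.

pH = 2.70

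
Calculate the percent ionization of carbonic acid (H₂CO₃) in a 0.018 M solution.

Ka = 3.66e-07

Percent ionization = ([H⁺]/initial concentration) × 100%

Using Ka equilibrium: x² + Ka×x - Ka×C = 0. Solving: [H⁺] = 8.0984e-05. Percent = (8.0984e-05/0.018) × 100

Percent ionization = 0.45%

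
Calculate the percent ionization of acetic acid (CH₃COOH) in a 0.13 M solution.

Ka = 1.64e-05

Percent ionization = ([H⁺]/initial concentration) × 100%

Using Ka equilibrium: x² + Ka×x - Ka×C = 0. Solving: [H⁺] = 1.4520e-03. Percent = (1.4520e-03/0.13) × 100

Percent ionization = 1.12%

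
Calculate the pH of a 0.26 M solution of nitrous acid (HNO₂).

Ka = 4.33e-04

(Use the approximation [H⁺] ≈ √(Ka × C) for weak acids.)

[H⁺] = √(Ka × C) = √(4.33e-04 × 0.26) = 1.0610e-02. pH = -log(1.0610e-02)

pH = 1.97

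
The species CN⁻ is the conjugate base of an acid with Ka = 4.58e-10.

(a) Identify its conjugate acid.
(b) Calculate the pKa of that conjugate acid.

(a) The conjugate acid is formed by adding one H⁺ to CN⁻, giving HCN. (b) pKa = -log(Ka) = -log(4.58e-10) = 9.34.

Conjugate acid: HCN; pK_a = 9.34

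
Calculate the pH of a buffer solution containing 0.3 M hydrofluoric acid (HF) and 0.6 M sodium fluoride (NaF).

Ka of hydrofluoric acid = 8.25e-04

pKa = -log(8.25e-04) = 3.08. pH = pKa + log([A⁻]/[HA]) = 3.08 + log(0.6/0.3)

pH = 3.38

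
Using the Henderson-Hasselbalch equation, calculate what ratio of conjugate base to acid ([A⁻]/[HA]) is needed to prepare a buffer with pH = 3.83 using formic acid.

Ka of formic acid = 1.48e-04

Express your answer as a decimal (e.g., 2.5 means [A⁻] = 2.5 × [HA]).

pKa = -log(1.48e-04) = 3.8297. pH = pKa + log([A⁻]/[HA]), so log([A⁻]/[HA]) = pH − pKa = 3.83 − 3.8297 = 0.0003. [A⁻]/[HA] = 10^(0.0003) = 1.00

[A⁻]/[HA] = 1.00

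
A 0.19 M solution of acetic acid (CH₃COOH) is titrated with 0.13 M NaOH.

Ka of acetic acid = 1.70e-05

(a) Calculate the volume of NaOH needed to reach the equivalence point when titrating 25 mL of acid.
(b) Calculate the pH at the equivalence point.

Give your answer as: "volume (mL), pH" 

moles acid = 0.19 × 25/1000 = 0.00475 mol; V_base = moles/0.13 × 1000 = 36.5 mL. At equivalence only the conjugate base is present: [A⁻] = 0.00475/0.062 = 7.7188e-02 M. Kb = Kw/Ka = 5.88e-10; [OH⁻] = √(Kb × [A⁻]) = 6.7383e-06; pOH = 5.17; pH = 14 - pOH = 8.83.

V = 36.5 mL, pH = 8.83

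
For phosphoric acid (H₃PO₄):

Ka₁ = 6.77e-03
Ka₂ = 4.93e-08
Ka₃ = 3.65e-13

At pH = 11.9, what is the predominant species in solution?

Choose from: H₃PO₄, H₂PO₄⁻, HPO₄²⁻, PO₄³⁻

pKa₁ = 2.17, pKa₂ = 7.31, pKa₃ = 12.44. For a polyprotic acid the predominant species crosses at each pKa: below pKa_n the protonated form dominates, above it the deprotonated form does. At pH = 11.9, the predominant species is HPO₄²⁻.

HPO₄²⁻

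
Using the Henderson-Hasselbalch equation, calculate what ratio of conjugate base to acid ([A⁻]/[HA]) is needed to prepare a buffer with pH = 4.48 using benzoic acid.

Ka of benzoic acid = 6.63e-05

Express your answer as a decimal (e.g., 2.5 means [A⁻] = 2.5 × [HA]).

pKa = -log(6.63e-05) = 4.1785. pH = pKa + log([A⁻]/[HA]), so log([A⁻]/[HA]) = pH − pKa = 4.48 − 4.1785 = 0.3015. [A⁻]/[HA] = 10^(0.3015) = 2.00

[A⁻]/[HA] = 2.00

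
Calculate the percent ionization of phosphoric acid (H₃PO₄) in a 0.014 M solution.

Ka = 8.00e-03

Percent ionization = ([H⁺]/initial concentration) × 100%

Using Ka equilibrium: x² + Ka×x - Ka×C = 0. Solving: [H⁺] = 7.3137e-03. Percent = (7.3137e-03/0.014) × 100

Percent ionization = 52.2%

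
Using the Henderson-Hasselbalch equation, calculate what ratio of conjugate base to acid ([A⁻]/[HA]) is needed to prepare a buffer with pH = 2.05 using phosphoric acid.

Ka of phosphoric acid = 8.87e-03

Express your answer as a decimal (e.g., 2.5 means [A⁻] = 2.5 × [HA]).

pKa = -log(8.87e-03) = 2.0521. pH = pKa + log([A⁻]/[HA]), so log([A⁻]/[HA]) = pH − pKa = 2.05 − 2.0521 = -0.0021. [A⁻]/[HA] = 10^(-0.0021) = 0.995

[A⁻]/[HA] = 0.995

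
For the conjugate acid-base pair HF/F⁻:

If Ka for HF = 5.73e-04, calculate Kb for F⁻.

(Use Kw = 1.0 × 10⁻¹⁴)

For a conjugate pair Ka × Kb = Kw, so Kb = Kw/Ka = 1.0 × 10⁻¹⁴ / 5.73e-04 = 1.75e-11.

K_b = 1.75e-11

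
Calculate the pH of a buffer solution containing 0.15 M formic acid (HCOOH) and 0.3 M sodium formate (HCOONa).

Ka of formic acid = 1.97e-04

pKa = -log(1.97e-04) = 3.71. pH = pKa + log([A⁻]/[HA]) = 3.71 + log(0.3/0.15)

pH = 4.01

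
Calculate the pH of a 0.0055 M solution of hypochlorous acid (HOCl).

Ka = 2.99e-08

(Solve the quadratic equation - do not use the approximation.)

x² + Ka×x - Ka×C = 0. Using quadratic formula: [H⁺] = 1.2809e-05

pH = 4.89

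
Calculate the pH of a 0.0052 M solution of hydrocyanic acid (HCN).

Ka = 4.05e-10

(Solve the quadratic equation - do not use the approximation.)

x² + Ka×x - Ka×C = 0. Using quadratic formula: [H⁺] = 1.4510e-06

pH = 5.84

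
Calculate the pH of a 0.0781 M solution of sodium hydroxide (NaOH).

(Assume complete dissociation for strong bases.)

[OH⁻] = 0.0781 M for strong base. pOH = -log[OH⁻] = 1.11, pH = 14 - pOH

pH = 12.89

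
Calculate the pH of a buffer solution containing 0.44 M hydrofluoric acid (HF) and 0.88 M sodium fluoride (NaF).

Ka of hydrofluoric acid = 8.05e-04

pKa = -log(8.05e-04) = 3.09. pH = pKa + log([A⁻]/[HA]) = 3.09 + log(0.88/0.44)

pH = 3.40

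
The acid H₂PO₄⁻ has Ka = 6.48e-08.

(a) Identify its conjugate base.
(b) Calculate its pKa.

(a) The conjugate base is formed by removing one H⁺ from H₂PO₄⁻, giving HPO₄²⁻. (b) pKa = -log(Ka) = -log(6.48e-08) = 7.19.

Conjugate base: HPO₄²⁻; pK_a = 7.19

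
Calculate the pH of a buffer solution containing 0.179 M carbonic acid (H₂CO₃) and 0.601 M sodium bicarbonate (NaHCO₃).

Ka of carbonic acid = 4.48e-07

pKa = -log(4.48e-07) = 6.35. pH = pKa + log([A⁻]/[HA]) = 6.35 + log(0.601/0.179)

pH = 6.87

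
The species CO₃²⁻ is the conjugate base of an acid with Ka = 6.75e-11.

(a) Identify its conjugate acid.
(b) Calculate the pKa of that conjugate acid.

(a) The conjugate acid is formed by adding one H⁺ to CO₃²⁻, giving HCO₃⁻. (b) pKa = -log(Ka) = -log(6.75e-11) = 10.17.

Conjugate acid: HCO₃⁻; pK_a = 10.17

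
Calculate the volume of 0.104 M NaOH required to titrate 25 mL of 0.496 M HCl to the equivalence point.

At equivalence: moles acid = moles base. moles HCl = 0.496 × 25/1000 = 0.0124 mol. V_base = moles / 0.104 × 1000 = 119.2 mL.

V_{base} = 119.2 mL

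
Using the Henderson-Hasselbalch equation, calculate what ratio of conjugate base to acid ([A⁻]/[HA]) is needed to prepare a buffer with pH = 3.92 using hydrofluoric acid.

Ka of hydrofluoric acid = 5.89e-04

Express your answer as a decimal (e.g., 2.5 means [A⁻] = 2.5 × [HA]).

pKa = -log(5.89e-04) = 3.2299. pH = pKa + log([A⁻]/[HA]), so log([A⁻]/[HA]) = pH − pKa = 3.92 − 3.2299 = 0.6901. [A⁻]/[HA] = 10^(0.6901) = 4.90

[A⁻]/[HA] = 4.90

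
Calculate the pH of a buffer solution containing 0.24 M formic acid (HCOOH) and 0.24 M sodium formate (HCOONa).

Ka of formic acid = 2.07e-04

pKa = -log(2.07e-04) = 3.68. pH = pKa + log([A⁻]/[HA]) = 3.68 + log(0.24/0.24)

pH = 3.68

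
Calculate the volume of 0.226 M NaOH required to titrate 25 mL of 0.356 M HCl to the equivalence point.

At equivalence: moles acid = moles base. moles HCl = 0.356 × 25/1000 = 0.0089 mol. V_base = moles / 0.226 × 1000 = 39.4 mL.

V_{base} = 39.4 mL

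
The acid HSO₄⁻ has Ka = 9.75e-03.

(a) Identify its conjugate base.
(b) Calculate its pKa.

(a) The conjugate base is formed by removing one H⁺ from HSO₄⁻, giving SO₄²⁻. (b) pKa = -log(Ka) = -log(9.75e-03) = 2.01.

Conjugate base: SO₄²⁻; pK_a = 2.01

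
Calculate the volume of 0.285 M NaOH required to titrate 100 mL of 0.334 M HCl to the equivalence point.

At equivalence: moles acid = moles base. moles HCl = 0.334 × 100/1000 = 0.0334 mol. V_base = moles / 0.285 × 1000 = 117.2 mL.

V_{base} = 117.2 mL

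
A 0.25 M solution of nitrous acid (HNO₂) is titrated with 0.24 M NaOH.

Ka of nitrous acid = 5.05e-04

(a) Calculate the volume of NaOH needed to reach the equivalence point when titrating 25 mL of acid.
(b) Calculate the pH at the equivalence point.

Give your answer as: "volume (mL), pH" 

moles acid = 0.25 × 25/1000 = 0.00625 mol; V_base = moles/0.24 × 1000 = 26.0 mL. At equivalence only the conjugate base is present: [A⁻] = 0.00625/0.051 = 1.2245e-01 M. Kb = Kw/Ka = 1.98e-11; [OH⁻] = √(Kb × [A⁻]) = 1.5572e-06; pOH = 5.81; pH = 14 - pOH = 8.19.

V = 26.0 mL, pH = 8.19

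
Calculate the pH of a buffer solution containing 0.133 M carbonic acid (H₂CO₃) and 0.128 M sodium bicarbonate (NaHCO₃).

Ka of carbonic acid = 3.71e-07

pKa = -log(3.71e-07) = 6.43. pH = pKa + log([A⁻]/[HA]) = 6.43 + log(0.128/0.133)

pH = 6.41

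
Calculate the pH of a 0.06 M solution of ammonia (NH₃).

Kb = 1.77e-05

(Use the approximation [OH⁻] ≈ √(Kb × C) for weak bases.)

[OH⁻] = √(Kb × C) = √(1.77e-05 × 0.06) = 1.0305e-03. pOH = 2.99, pH = 14 - pOH

pH = 11.01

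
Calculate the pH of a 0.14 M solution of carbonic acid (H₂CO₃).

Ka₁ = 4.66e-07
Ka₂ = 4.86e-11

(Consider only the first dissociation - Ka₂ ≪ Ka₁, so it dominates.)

First dissociation dominates. From Ka₁ = [H⁺][HA⁻]/[H₂A], x² + Ka₁·x − Ka₁·C = 0 with C = 0.14 M and Ka₁ = 4.66e-07. Solving: [H⁺] = (−Ka₁ + √(Ka₁² + 4·Ka₁·C)) / 2 = 2.5519e-04 M. pH = -log(2.5519e-04) = 3.59.

pH = 3.59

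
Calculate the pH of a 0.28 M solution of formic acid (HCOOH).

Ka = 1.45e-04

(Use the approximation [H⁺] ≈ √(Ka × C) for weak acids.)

[H⁺] = √(Ka × C) = √(1.45e-04 × 0.28) = 6.3718e-03. pH = -log(6.3718e-03)

pH = 2.20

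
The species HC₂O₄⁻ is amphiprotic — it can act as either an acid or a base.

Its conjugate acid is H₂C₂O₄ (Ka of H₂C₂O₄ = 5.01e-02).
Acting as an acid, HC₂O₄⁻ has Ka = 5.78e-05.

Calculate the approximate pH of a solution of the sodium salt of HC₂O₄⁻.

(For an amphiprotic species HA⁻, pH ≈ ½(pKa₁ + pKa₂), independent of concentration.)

pKa₁ = -log(5.01e-02) = 1.30; pKa₂ = -log(5.78e-05) = 4.24. For an amphiprotic species, pH ≈ ½(pKa₁ + pKa₂) = ½(1.30 + 4.24) = 2.77.

pH = 2.77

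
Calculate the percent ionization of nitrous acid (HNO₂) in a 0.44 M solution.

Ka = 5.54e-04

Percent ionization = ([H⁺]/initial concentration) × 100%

Using Ka equilibrium: x² + Ka×x - Ka×C = 0. Solving: [H⁺] = 1.5338e-02. Percent = (1.5338e-02/0.44) × 100

Percent ionization = 3.49%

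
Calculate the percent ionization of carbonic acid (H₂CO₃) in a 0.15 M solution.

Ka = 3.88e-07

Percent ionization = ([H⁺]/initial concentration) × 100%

Using Ka equilibrium: x² + Ka×x - Ka×C = 0. Solving: [H⁺] = 2.4105e-04. Percent = (2.4105e-04/0.15) × 100

Percent ionization = 0.161%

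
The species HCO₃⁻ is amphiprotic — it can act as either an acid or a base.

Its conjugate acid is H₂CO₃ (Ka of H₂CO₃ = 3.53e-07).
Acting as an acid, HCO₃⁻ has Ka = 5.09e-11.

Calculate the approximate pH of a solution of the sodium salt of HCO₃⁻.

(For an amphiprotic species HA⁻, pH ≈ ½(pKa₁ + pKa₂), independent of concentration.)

pKa₁ = -log(3.53e-07) = 6.45; pKa₂ = -log(5.09e-11) = 10.29. For an amphiprotic species, pH ≈ ½(pKa₁ + pKa₂) = ½(6.45 + 10.29) = 8.37.

pH = 8.37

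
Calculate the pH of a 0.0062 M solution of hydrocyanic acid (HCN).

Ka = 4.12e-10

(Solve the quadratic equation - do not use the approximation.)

x² + Ka×x - Ka×C = 0. Using quadratic formula: [H⁺] = 1.5980e-06

pH = 5.80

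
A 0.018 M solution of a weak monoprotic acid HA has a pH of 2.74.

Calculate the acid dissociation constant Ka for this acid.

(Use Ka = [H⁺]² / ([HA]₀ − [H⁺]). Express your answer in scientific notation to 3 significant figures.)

[H⁺] = 10^(−pH) = 10^(−2.74) = 1.820e-03 M. For HA ⇌ H⁺ + A⁻, Ka = [H⁺][A⁻]/[HA] = [H⁺]² / ([HA]₀ − [H⁺]) = (1.820e-03)² / (0.018 − 1.820e-03) = 2.05e-04.

K_a = 2.05e-04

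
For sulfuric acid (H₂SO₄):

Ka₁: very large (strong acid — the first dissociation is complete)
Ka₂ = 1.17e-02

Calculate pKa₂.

pKa₂ = -log(Ka₂) = -log(1.17e-02) = 1.93.

pK_{a2} = 1.93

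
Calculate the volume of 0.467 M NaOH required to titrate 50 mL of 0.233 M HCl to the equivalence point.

At equivalence: moles acid = moles base. moles HCl = 0.233 × 50/1000 = 0.01165 mol. V_base = moles / 0.467 × 1000 = 24.9 mL.

V_{base} = 24.9 mL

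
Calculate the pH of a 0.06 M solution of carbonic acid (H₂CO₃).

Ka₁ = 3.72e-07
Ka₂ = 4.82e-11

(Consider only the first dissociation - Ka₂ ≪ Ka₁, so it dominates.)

First dissociation dominates. From Ka₁ = [H⁺][HA⁻]/[H₂A], x² + Ka₁·x − Ka₁·C = 0 with C = 0.06 M and Ka₁ = 3.72e-07. Solving: [H⁺] = (−Ka₁ + √(Ka₁² + 4·Ka₁·C)) / 2 = 1.4921e-04 M. pH = -log(1.4921e-04) = 3.83.

pH = 3.83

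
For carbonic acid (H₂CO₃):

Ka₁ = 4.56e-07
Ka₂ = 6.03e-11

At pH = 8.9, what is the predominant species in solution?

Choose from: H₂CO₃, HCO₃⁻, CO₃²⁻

pKa₁ = 6.34, pKa₂ = 10.22. For a polyprotic acid the predominant species crosses at each pKa: below pKa_n the protonated form dominates, above it the deprotonated form does. At pH = 8.9, the predominant species is HCO₃⁻.

HCO₃⁻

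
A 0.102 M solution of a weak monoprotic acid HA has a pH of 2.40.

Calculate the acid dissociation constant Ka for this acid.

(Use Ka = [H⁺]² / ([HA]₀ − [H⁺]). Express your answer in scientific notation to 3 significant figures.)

[H⁺] = 10^(−pH) = 10^(−2.40) = 3.981e-03 M. For HA ⇌ H⁺ + A⁻, Ka = [H⁺][A⁻]/[HA] = [H⁺]² / ([HA]₀ − [H⁺]) = (3.981e-03)² / (0.102 − 3.981e-03) = 1.62e-04.

K_a = 1.62e-04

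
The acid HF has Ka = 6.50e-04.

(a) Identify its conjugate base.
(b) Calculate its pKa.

(a) The conjugate base is formed by removing one H⁺ from HF, giving F⁻. (b) pKa = -log(Ka) = -log(6.50e-04) = 3.19.

Conjugate base: F⁻; pK_a = 3.19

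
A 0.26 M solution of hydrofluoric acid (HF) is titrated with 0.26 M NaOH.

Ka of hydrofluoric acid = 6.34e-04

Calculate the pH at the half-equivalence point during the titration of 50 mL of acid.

At half-equivalence [HA] = [A⁻], so Henderson-Hasselbalch gives pH = pKa = -log(6.34e-04) = 3.20.

pH = pKa = 3.20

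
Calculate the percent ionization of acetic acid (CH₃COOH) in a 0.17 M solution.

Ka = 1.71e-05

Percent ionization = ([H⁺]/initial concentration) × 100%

Using Ka equilibrium: x² + Ka×x - Ka×C = 0. Solving: [H⁺] = 1.6965e-03. Percent = (1.6965e-03/0.17) × 100

Percent ionization = 0.998%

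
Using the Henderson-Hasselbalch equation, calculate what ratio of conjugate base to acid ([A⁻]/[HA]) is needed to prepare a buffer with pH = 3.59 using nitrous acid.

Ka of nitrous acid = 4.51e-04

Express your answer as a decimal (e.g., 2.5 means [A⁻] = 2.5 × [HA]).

pKa = -log(4.51e-04) = 3.3458. pH = pKa + log([A⁻]/[HA]), so log([A⁻]/[HA]) = pH − pKa = 3.59 − 3.3458 = 0.2442. [A⁻]/[HA] = 10^(0.2442) = 1.75

[A⁻]/[HA] = 1.75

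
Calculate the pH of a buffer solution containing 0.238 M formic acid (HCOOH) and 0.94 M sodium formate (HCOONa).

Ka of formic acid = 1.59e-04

pKa = -log(1.59e-04) = 3.80. pH = pKa + log([A⁻]/[HA]) = 3.80 + log(0.94/0.238)

pH = 4.40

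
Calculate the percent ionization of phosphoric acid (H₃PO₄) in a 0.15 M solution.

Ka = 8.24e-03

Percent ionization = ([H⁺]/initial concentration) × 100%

Using Ka equilibrium: x² + Ka×x - Ka×C = 0. Solving: [H⁺] = 3.1277e-02. Percent = (3.1277e-02/0.15) × 100

Percent ionization = 20.9%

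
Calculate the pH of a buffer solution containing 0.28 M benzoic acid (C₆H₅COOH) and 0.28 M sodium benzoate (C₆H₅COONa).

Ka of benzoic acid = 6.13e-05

pKa = -log(6.13e-05) = 4.21. pH = pKa + log([A⁻]/[HA]) = 4.21 + log(0.28/0.28)

pH = 4.21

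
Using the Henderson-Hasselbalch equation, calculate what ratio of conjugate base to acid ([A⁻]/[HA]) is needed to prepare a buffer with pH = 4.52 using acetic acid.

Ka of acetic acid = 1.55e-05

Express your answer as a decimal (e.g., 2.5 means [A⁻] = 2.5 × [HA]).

pKa = -log(1.55e-05) = 4.8097. pH = pKa + log([A⁻]/[HA]), so log([A⁻]/[HA]) = pH − pKa = 4.52 − 4.8097 = -0.2897. [A⁻]/[HA] = 10^(-0.2897) = 0.513

[A⁻]/[HA] = 0.513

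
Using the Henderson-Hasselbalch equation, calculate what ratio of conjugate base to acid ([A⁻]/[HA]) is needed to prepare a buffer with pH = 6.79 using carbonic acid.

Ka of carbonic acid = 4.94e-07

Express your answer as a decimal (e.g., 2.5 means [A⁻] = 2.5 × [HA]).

pKa = -log(4.94e-07) = 6.3063. pH = pKa + log([A⁻]/[HA]), so log([A⁻]/[HA]) = pH − pKa = 6.79 − 6.3063 = 0.4837. [A⁻]/[HA] = 10^(0.4837) = 3.05

[A⁻]/[HA] = 3.05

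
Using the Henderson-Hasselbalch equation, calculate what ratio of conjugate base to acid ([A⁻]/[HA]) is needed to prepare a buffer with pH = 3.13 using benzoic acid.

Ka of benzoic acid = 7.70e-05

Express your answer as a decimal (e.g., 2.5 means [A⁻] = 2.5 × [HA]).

pKa = -log(7.70e-05) = 4.1135. pH = pKa + log([A⁻]/[HA]), so log([A⁻]/[HA]) = pH − pKa = 3.13 − 4.1135 = -0.9835. [A⁻]/[HA] = 10^(-0.9835) = 0.104

[A⁻]/[HA] = 0.104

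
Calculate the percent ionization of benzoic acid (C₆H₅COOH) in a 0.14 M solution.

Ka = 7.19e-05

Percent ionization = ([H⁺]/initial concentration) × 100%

Using Ka equilibrium: x² + Ka×x - Ka×C = 0. Solving: [H⁺] = 3.1369e-03. Percent = (3.1369e-03/0.14) × 100

Percent ionization = 2.24%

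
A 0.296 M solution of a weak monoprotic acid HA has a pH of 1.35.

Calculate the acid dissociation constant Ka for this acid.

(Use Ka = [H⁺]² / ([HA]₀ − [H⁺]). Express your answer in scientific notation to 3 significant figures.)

[H⁺] = 10^(−pH) = 10^(−1.35) = 4.467e-02 M. For HA ⇌ H⁺ + A⁻, Ka = [H⁺][A⁻]/[HA] = [H⁺]² / ([HA]₀ − [H⁺]) = (4.467e-02)² / (0.296 − 4.467e-02) = 7.94e-03.

K_a = 7.94e-03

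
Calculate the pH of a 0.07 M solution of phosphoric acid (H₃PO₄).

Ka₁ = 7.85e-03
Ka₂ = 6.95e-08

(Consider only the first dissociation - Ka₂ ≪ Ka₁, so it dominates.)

First dissociation dominates. From Ka₁ = [H⁺][HA⁻]/[H₂A], x² + Ka₁·x − Ka₁·C = 0 with C = 0.07 M and Ka₁ = 7.85e-03. Solving: [H⁺] = (−Ka₁ + √(Ka₁² + 4·Ka₁·C)) / 2 = 1.9843e-02 M. pH = -log(1.9843e-02) = 1.70.

pH = 1.70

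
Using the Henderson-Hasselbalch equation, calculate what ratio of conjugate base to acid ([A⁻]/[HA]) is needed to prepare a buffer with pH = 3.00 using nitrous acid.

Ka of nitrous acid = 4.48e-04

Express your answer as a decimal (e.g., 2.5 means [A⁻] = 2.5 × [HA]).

pKa = -log(4.48e-04) = 3.3487. pH = pKa + log([A⁻]/[HA]), so log([A⁻]/[HA]) = pH − pKa = 3.00 − 3.3487 = -0.3487. [A⁻]/[HA] = 10^(-0.3487) = 0.448

[A⁻]/[HA] = 0.448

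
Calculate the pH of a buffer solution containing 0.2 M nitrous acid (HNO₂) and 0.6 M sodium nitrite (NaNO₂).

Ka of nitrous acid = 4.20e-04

pKa = -log(4.20e-04) = 3.38. pH = pKa + log([A⁻]/[HA]) = 3.38 + log(0.6/0.2)

pH = 3.85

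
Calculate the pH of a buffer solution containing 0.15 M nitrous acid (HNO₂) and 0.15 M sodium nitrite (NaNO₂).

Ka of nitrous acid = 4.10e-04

pKa = -log(4.10e-04) = 3.39. pH = pKa + log([A⁻]/[HA]) = 3.39 + log(0.15/0.15)

pH = 3.39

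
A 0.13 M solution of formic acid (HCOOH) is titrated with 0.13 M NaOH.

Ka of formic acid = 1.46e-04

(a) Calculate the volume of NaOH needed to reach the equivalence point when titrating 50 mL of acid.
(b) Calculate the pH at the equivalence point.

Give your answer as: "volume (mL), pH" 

moles acid = 0.13 × 50/1000 = 0.0065 mol; V_base = moles/0.13 × 1000 = 50.0 mL. At equivalence only the conjugate base is present: [A⁻] = 0.0065/0.100 = 6.5000e-02 M. Kb = Kw/Ka = 6.85e-11; [OH⁻] = √(Kb × [A⁻]) = 2.1100e-06; pOH = 5.68; pH = 14 - pOH = 8.32.

V = 50.0 mL, pH = 8.32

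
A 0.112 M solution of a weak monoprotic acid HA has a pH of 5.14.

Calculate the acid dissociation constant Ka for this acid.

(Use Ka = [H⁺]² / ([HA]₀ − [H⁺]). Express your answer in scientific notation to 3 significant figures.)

[H⁺] = 10^(−pH) = 10^(−5.14) = 7.244e-06 M. For HA ⇌ H⁺ + A⁻, Ka = [H⁺][A⁻]/[HA] = [H⁺]² / ([HA]₀ − [H⁺]) = (7.244e-06)² / (0.112 − 7.244e-06) = 4.69e-10.

K_a = 4.69e-10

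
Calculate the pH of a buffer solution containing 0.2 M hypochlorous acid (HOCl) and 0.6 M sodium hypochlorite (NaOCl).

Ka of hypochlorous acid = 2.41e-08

pKa = -log(2.41e-08) = 7.62. pH = pKa + log([A⁻]/[HA]) = 7.62 + log(0.6/0.2)

pH = 8.10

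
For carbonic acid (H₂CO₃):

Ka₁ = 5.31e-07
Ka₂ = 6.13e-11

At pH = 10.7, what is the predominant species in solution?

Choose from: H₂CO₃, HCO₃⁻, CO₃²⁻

pKa₁ = 6.27, pKa₂ = 10.21. For a polyprotic acid the predominant species crosses at each pKa: below pKa_n the protonated form dominates, above it the deprotonated form does. At pH = 10.7, the predominant species is CO₃²⁻.

CO₃²⁻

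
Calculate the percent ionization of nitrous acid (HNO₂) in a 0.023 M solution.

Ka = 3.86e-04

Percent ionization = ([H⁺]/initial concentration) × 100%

Using Ka equilibrium: x² + Ka×x - Ka×C = 0. Solving: [H⁺] = 2.7928e-03. Percent = (2.7928e-03/0.023) × 100

Percent ionization = 12.1%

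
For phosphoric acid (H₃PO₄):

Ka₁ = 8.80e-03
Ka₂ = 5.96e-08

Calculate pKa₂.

pKa₂ = -log(Ka₂) = -log(5.96e-08) = 7.22.

pK_{a2} = 7.22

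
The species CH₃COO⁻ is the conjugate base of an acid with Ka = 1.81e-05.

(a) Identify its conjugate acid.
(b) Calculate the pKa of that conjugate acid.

(a) The conjugate acid is formed by adding one H⁺ to CH₃COO⁻, giving CH₃COOH. (b) pKa = -log(Ka) = -log(1.81e-05) = 4.74.

Conjugate acid: CH₃COOH; pK_a = 4.74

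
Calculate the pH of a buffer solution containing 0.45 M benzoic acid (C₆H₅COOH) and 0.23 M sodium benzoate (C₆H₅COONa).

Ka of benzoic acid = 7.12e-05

pKa = -log(7.12e-05) = 4.15. pH = pKa + log([A⁻]/[HA]) = 4.15 + log(0.23/0.45)

pH = 3.86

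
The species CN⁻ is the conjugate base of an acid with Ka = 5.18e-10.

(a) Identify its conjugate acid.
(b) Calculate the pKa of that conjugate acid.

(a) The conjugate acid is formed by adding one H⁺ to CN⁻, giving HCN. (b) pKa = -log(Ka) = -log(5.18e-10) = 9.29.

Conjugate acid: HCN; pK_a = 9.29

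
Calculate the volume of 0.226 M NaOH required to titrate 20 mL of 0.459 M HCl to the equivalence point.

At equivalence: moles acid = moles base. moles HCl = 0.459 × 20/1000 = 0.00918 mol. V_base = moles / 0.226 × 1000 = 40.6 mL.

V_{base} = 40.6 mL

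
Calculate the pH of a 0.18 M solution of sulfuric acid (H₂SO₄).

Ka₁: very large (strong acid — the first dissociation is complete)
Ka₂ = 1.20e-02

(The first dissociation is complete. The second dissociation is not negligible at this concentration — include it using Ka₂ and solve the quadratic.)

First dissociation is complete: [H⁺]₀ = [HSO₄⁻]₀ = C = 0.18 M. Second dissociation HSO₄⁻ ⇌ H⁺ + SO₄²⁻: let x = [SO₄²⁻]. Ka₂ = (C + x)·x / (C − x) = 1.20e-02 → x² + (C + Ka₂)·x − Ka₂·C = 0 → x² + 0.19200·x − 2.160e-03 = 0. x = (−0.19200 + √(0.19200² + 4 × 2.160e-03)) / 2 = 1.0658e-02 M. [H⁺] = C + x = 0.18 + 1.0658e-02 = 1.9066e-01 M. pH = -log(1.9066e-01) = 0.72.

pH = 0.72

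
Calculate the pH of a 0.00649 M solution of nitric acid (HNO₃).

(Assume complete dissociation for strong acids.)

[H⁺] = 0.00649 M for strong acid. pH = -log[H⁺] = -log(0.00649)

pH = 2.19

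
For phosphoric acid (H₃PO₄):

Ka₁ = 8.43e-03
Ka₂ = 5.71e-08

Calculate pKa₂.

pKa₂ = -log(Ka₂) = -log(5.71e-08) = 7.24.

pK_{a2} = 7.24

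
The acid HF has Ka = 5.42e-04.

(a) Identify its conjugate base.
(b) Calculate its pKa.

(a) The conjugate base is formed by removing one H⁺ from HF, giving F⁻. (b) pKa = -log(Ka) = -log(5.42e-04) = 3.27.

Conjugate base: F⁻; pK_a = 3.27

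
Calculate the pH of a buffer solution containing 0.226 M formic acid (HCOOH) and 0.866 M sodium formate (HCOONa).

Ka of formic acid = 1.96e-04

pKa = -log(1.96e-04) = 3.71. pH = pKa + log([A⁻]/[HA]) = 3.71 + log(0.866/0.226)

pH = 4.29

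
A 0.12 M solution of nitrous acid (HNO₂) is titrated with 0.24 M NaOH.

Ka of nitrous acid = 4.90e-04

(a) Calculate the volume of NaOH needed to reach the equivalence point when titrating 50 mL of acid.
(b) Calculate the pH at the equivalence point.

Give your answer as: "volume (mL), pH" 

moles acid = 0.12 × 50/1000 = 0.006 mol; V_base = moles/0.24 × 1000 = 25.0 mL. At equivalence only the conjugate base is present: [A⁻] = 0.006/0.075 = 8.0000e-02 M. Kb = Kw/Ka = 2.04e-11; [OH⁻] = √(Kb × [A⁻]) = 1.2778e-06; pOH = 5.89; pH = 14 - pOH = 8.11.

V = 25.0 mL, pH = 8.11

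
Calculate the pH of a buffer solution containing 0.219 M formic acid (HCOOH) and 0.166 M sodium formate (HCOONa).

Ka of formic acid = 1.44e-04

pKa = -log(1.44e-04) = 3.84. pH = pKa + log([A⁻]/[HA]) = 3.84 + log(0.166/0.219)

pH = 3.72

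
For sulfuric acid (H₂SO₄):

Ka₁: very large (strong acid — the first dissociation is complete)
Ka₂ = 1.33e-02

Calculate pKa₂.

pKa₂ = -log(Ka₂) = -log(1.33e-02) = 1.88.

pK_{a2} = 1.88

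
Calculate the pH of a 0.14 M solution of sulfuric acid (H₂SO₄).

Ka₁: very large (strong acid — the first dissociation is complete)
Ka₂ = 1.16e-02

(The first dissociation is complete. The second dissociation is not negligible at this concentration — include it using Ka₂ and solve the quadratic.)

First dissociation is complete: [H⁺]₀ = [HSO₄⁻]₀ = C = 0.14 M. Second dissociation HSO₄⁻ ⇌ H⁺ + SO₄²⁻: let x = [SO₄²⁻]. Ka₂ = (C + x)·x / (C − x) = 1.16e-02 → x² + (C + Ka₂)·x − Ka₂·C = 0 → x² + 0.15160·x − 1.624e-03 = 0. x = (−0.15160 + √(0.15160² + 4 × 1.624e-03)) / 2 = 1.0047e-02 M. [H⁺] = C + x = 0.14 + 1.0047e-02 = 1.5005e-01 M. pH = -log(1.5005e-01) = 0.82.

pH = 0.82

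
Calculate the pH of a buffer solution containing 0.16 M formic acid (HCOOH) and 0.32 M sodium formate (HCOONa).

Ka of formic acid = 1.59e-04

pKa = -log(1.59e-04) = 3.80. pH = pKa + log([A⁻]/[HA]) = 3.80 + log(0.32/0.16)

pH = 4.10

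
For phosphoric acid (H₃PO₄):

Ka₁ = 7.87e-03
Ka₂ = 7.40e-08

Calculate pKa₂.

pKa₂ = -log(Ka₂) = -log(7.40e-08) = 7.13.

pK_{a2} = 7.13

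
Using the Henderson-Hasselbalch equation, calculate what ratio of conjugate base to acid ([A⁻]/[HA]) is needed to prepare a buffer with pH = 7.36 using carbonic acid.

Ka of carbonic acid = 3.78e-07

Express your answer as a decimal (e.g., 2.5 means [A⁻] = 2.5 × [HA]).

pKa = -log(3.78e-07) = 6.4225. pH = pKa + log([A⁻]/[HA]), so log([A⁻]/[HA]) = pH − pKa = 7.36 − 6.4225 = 0.9375. [A⁻]/[HA] = 10^(0.9375) = 8.66

[A⁻]/[HA] = 8.66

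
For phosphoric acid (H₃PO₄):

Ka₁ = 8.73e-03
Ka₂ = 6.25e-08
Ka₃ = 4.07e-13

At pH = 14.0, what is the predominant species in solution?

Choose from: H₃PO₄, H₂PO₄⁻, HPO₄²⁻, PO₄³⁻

pKa₁ = 2.06, pKa₂ = 7.20, pKa₃ = 12.39. For a polyprotic acid the predominant species crosses at each pKa: below pKa_n the protonated form dominates, above it the deprotonated form does. At pH = 14.0, the predominant species is PO₄³⁻.

PO₄³⁻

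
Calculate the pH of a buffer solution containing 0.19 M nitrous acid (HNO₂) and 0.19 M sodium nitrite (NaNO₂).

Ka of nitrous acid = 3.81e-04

pKa = -log(3.81e-04) = 3.42. pH = pKa + log([A⁻]/[HA]) = 3.42 + log(0.19/0.19)

pH = 3.42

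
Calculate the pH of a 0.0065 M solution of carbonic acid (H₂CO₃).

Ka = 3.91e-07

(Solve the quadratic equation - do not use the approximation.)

x² + Ka×x - Ka×C = 0. Using quadratic formula: [H⁺] = 5.0218e-05

pH = 4.30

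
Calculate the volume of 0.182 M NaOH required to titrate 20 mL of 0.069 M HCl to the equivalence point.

At equivalence: moles acid = moles base. moles HCl = 0.069 × 20/1000 = 0.00138 mol. V_base = moles / 0.182 × 1000 = 7.6 mL.

V_{base} = 7.6 mL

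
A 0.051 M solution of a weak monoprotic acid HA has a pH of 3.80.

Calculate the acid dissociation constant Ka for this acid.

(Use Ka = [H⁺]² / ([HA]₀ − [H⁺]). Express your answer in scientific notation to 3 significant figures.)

[H⁺] = 10^(−pH) = 10^(−3.80) = 1.585e-04 M. For HA ⇌ H⁺ + A⁻, Ka = [H⁺][A⁻]/[HA] = [H⁺]² / ([HA]₀ − [H⁺]) = (1.585e-04)² / (0.051 − 1.585e-04) = 4.94e-07.

K_a = 4.94e-07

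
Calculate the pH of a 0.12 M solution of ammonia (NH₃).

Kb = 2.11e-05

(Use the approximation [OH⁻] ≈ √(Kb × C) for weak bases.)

[OH⁻] = √(Kb × C) = √(2.11e-05 × 0.12) = 1.5912e-03. pOH = 2.80, pH = 14 - pOH

pH = 11.20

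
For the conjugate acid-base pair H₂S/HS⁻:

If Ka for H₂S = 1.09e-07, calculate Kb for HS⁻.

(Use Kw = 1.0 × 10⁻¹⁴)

For a conjugate pair Ka × Kb = Kw, so Kb = Kw/Ka = 1.0 × 10⁻¹⁴ / 1.09e-07 = 9.17e-08.

K_b = 9.17e-08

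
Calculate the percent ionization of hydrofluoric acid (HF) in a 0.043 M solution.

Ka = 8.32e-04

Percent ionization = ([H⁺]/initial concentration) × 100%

Using Ka equilibrium: x² + Ka×x - Ka×C = 0. Solving: [H⁺] = 5.5798e-03. Percent = (5.5798e-03/0.043) × 100

Percent ionization = 13%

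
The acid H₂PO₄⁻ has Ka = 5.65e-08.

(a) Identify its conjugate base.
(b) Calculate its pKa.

(a) The conjugate base is formed by removing one H⁺ from H₂PO₄⁻, giving HPO₄²⁻. (b) pKa = -log(Ka) = -log(5.65e-08) = 7.25.

Conjugate base: HPO₄²⁻; pK_a = 7.25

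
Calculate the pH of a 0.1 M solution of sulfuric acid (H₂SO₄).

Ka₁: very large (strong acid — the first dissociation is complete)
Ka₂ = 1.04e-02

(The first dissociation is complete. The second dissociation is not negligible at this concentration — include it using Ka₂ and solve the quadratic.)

First dissociation is complete: [H⁺]₀ = [HSO₄⁻]₀ = C = 0.1 M. Second dissociation HSO₄⁻ ⇌ H⁺ + SO₄²⁻: let x = [SO₄²⁻]. Ka₂ = (C + x)·x / (C − x) = 1.04e-02 → x² + (C + Ka₂)·x − Ka₂·C = 0 → x² + 0.11040·x − 1.040e-03 = 0. x = (−0.11040 + √(0.11040² + 4 × 1.040e-03)) / 2 = 8.7300e-03 M. [H⁺] = C + x = 0.1 + 8.7300e-03 = 1.0873e-01 M. pH = -log(1.0873e-01) = 0.96.

pH = 0.96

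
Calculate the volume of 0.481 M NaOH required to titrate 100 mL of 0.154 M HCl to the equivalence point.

At equivalence: moles acid = moles base. moles HCl = 0.154 × 100/1000 = 0.0154 mol. V_base = moles / 0.481 × 1000 = 32.0 mL.

V_{base} = 32.0 mL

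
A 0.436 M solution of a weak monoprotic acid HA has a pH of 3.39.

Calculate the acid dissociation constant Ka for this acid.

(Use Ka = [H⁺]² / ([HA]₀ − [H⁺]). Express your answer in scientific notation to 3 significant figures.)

[H⁺] = 10^(−pH) = 10^(−3.39) = 4.074e-04 M. For HA ⇌ H⁺ + A⁻, Ka = [H⁺][A⁻]/[HA] = [H⁺]² / ([HA]₀ − [H⁺]) = (4.074e-04)² / (0.436 − 4.074e-04) = 3.81e-07.

K_a = 3.81e-07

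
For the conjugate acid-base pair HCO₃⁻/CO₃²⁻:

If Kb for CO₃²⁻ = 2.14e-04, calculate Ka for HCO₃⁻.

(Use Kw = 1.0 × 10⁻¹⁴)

For a conjugate pair Ka × Kb = Kw, so Ka = Kw/Kb = 1.0 × 10⁻¹⁴ / 2.14e-04 = 4.67e-11.

K_a = 4.67e-11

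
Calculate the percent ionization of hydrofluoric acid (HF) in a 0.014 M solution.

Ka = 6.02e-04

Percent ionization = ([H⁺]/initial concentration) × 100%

Using Ka equilibrium: x² + Ka×x - Ka×C = 0. Solving: [H⁺] = 2.6177e-03. Percent = (2.6177e-03/0.014) × 100

Percent ionization = 18.7%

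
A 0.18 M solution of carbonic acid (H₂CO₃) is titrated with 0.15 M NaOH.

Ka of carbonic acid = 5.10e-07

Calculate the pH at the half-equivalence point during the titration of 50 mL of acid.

At half-equivalence [HA] = [A⁻], so Henderson-Hasselbalch gives pH = pKa = -log(5.10e-07) = 6.29.

pH = pKa = 6.29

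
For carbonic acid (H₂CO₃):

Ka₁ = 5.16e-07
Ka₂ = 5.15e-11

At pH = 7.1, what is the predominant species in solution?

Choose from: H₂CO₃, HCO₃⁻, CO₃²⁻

pKa₁ = 6.29, pKa₂ = 10.29. For a polyprotic acid the predominant species crosses at each pKa: below pKa_n the protonated form dominates, above it the deprotonated form does. At pH = 7.1, the predominant species is HCO₃⁻.

HCO₃⁻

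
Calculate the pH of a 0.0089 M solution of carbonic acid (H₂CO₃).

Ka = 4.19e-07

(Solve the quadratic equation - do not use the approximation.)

x² + Ka×x - Ka×C = 0. Using quadratic formula: [H⁺] = 6.0857e-05

pH = 4.22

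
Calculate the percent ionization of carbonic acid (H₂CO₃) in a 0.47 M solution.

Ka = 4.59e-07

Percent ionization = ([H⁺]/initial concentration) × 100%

Using Ka equilibrium: x² + Ka×x - Ka×C = 0. Solving: [H⁺] = 4.6424e-04. Percent = (4.6424e-04/0.47) × 100

Percent ionization = 0.0988%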